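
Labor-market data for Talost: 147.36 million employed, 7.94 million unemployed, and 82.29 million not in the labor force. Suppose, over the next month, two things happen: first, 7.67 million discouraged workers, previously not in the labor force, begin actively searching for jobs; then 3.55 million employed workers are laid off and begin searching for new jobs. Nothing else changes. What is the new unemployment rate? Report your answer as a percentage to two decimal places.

New unemployment rate ≈ 11.76%.

Initially, labor force = 147.36 + 7.94 = 155.30 million, so u = 7.94/155.30 = 5.11%.
After the first change, unemployed and labor force both rise by 7.67 → E = 147.36, U = 15.61, labor force = 162.97 million.
After the second change, employed falls and unemployed rises by 3.55; labor force unchanged → E = 143.81, U = 19.16, labor force = 162.97 million.
New unemployment rate = 19.16 / 162.97 = 11.76%.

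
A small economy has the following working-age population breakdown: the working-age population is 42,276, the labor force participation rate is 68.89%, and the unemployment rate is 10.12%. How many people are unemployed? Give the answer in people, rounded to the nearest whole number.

About 2,947 are unemployed.

Labor force = 0.6889 × 42,276 = 29,124.
Unemployed = 0.1012 × 29,124 ≈ 2,947.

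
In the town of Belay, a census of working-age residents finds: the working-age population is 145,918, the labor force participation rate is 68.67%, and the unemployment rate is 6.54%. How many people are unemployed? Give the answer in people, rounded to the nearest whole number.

Labor force = 0.6867 × 145,918 = 100,202.
Unemployed = 0.0654 × 100,202 ≈ 6,553.

About 6,553 are unemployed.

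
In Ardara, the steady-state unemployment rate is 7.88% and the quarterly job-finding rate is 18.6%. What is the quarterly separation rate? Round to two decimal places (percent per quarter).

From u* = s/(s+f): s = u·f/(1−u).
s = 0.0788 × 18.6 / (1 − 0.0788) = 1.4657 / 0.9212 ≈ 1.59% per quarter.

Separation rate ≈ 1.59% per quarter.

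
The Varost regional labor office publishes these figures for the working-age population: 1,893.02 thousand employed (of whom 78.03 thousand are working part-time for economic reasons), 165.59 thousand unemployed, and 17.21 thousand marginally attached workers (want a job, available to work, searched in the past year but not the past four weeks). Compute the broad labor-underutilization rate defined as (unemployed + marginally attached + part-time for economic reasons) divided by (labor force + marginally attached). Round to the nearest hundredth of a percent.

Labor force = 1,893.02 + 165.59 = 2,058.61 thousand.
Numerator = 165.59 + 17.21 + 78.03 = 260.83 thousand.
Denominator = 2,058.61 + 17.21 = 2,075.82 thousand.
Broad rate = 260.83 / 2,075.82 = 12.57%.

Broad underutilization rate ≈ 12.57%.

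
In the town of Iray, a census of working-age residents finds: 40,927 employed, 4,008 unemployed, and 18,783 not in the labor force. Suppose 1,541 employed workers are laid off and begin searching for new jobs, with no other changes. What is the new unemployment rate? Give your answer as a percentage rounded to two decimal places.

Initially, labor force = 40,927 + 4,008 = 44,935, so u = 4,008/44,935 = 8.92%.
After the change, employed falls and unemployed rises by 1,541; labor force unchanged → E = 39,386, U = 5,549, labor force = 44,935.
New unemployment rate = 5,549 / 44,935 = 12.35%.

New unemployment rate ≈ 12.35%.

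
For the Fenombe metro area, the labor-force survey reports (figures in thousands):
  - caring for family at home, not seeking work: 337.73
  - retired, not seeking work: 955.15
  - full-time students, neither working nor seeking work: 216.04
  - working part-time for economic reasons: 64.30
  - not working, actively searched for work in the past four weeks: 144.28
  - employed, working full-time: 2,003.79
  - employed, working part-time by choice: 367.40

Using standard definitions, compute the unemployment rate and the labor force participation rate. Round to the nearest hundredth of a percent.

Employed = 64.30 + 2,003.79 + 367.40 = 2,435.49 thousand (anyone who worked, including part-time for economic reasons, counts as employed).
Unemployed = 144.28 thousand.
Labor force = 2,435.49 + 144.28 = 2,579.77 thousand.
Not in labor force = 337.73 + 955.15 + 216.04 = 1,508.92 thousand (those not working and not actively searching are outside the labor force).
Civilian working-age population = 2,579.77 + 1,508.92 = 4,088.69 thousand.
Unemployment rate = 144.28 / 2,579.77 = 5.59%.
Labor force participation rate = 2,579.77 / 4,088.69 = 63.10%.

Unemployment rate ≈ 5.59%; labor force participation rate ≈ 63.10%.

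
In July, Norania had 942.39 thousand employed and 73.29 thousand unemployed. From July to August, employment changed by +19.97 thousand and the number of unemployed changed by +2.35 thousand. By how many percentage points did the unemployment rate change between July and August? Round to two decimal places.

The unemployment rate changed by +0.07 percentage points.

July: labor force = 942.39 + 73.29 = 1,015.68; u = 73.29/1,015.68 = 7.22%.
August: labor force = 962.36 + 75.64 = 1,038.00; u = 75.64/1,038.00 = 7.29%.
Change = 7.29% − 7.22% = +0.07 pp.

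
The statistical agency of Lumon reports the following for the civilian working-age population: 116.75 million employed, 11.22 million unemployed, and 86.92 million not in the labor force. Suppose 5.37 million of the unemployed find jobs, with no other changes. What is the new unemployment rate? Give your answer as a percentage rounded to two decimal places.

New unemployment rate ≈ 4.57%.

Initially, labor force = 116.75 + 11.22 = 127.97 million, so u = 11.22/127.97 = 8.77%.
After the change, unemployed falls and employed rises by 5.37; labor force unchanged → E = 122.12, U = 5.85, labor force = 127.97 million.
New unemployment rate = 5.85 / 127.97 = 4.57%.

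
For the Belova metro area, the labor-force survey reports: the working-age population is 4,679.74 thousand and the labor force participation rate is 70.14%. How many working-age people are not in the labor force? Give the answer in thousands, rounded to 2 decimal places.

About 1,397.37 thousand are not in the labor force.

Share not in the labor force = 1 − 0.7014 = 0.2986.
Not in labor force = 0.2986 × 4,679.74 ≈ 1,397.37 thousand.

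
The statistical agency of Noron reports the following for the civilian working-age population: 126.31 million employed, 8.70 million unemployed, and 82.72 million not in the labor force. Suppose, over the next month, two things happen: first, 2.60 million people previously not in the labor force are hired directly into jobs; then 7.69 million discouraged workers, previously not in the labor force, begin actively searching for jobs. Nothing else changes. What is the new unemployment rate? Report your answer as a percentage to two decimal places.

New unemployment rate ≈ 11.28%.

Initially, labor force = 126.31 + 8.70 = 135.01 million, so u = 8.70/135.01 = 6.44%.
After the first change, employed and labor force both rise by 2.60; unemployed unchanged → E = 128.91, U = 8.70, labor force = 137.61 million.
After the second change, unemployed and labor force both rise by 7.69 → E = 128.91, U = 16.39, labor force = 145.30 million.
New unemployment rate = 16.39 / 145.30 = 11.28%.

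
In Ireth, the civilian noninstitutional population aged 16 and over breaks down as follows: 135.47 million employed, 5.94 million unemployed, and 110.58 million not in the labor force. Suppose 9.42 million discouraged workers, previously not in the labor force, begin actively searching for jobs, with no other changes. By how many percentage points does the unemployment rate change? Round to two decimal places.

The unemployment rate changes by +5.98 percentage points.

Initially, labor force = 135.47 + 5.94 = 141.41 million, so u = 5.94/141.41 = 4.20%.
After the change, unemployed and labor force both rise by 9.42 → E = 135.47, U = 15.36, labor force = 150.83 million.
New unemployment rate = 15.36 / 150.83 = 10.18%.
Change = 10.18% − 4.20% = +5.98 percentage points.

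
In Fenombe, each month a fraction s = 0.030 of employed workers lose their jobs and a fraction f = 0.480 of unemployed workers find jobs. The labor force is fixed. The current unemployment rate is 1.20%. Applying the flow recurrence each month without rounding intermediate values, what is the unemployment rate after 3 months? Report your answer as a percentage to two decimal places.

With a fixed labor force, u_{t+1} = u_t + s·(1−u_t) − f·u_t = u_t·(1−s−f) + s.
Here 1−s−f = 0.490 and s = 0.030.
u_1 = 0.012000 × 0.490 + 0.030 = 0.035880.
u_2 = 0.035880 × 0.490 + 0.030 = 0.047581.
u_3 = 0.047581 × 0.490 + 0.030 = 0.053315.

Unemployment rate after three months ≈ 5.33%.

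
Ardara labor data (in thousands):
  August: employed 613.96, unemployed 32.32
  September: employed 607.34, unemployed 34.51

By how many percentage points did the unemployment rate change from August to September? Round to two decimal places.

August: labor force = 613.96 + 32.32 = 646.28; u = 32.32/646.28 = 5.00%.
September: labor force = 607.34 + 34.51 = 641.85; u = 34.51/641.85 = 5.38%.
Change = 5.38% − 5.00% = +0.38 pp.

The unemployment rate changed by +0.38 percentage points.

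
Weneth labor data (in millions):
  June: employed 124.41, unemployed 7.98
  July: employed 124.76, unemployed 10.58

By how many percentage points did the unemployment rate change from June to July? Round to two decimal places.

June: labor force = 124.41 + 7.98 = 132.39; u = 7.98/132.39 = 6.03%.
July: labor force = 124.76 + 10.58 = 135.34; u = 10.58/135.34 = 7.82%.
Change = 7.82% − 6.03% = +1.79 pp.

The unemployment rate changed by +1.79 percentage points.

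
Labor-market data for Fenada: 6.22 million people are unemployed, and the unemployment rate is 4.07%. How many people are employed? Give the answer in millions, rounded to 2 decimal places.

About 146.61 million are employed.

Labor force = U / u = 6.22 / 0.0407 ≈ 152.83 million.
Employed = labor force − unemployed = 152.83 − 6.22 = 146.61 million.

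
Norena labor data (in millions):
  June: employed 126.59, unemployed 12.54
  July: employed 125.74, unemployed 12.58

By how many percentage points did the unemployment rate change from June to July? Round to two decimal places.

The unemployment rate changed by +0.08 percentage points.

June: labor force = 126.59 + 12.54 = 139.13; u = 12.54/139.13 = 9.01%.
July: labor force = 125.74 + 12.58 = 138.32; u = 12.58/138.32 = 9.09%.
Change = 9.09% − 9.01% = +0.08 pp.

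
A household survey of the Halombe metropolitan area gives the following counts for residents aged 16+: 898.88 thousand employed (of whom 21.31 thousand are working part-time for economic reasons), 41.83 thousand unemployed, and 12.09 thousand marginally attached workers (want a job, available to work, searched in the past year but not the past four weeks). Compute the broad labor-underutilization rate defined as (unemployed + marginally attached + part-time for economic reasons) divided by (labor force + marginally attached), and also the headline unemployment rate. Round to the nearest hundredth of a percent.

Broad underutilization rate ≈ 7.90%; headline unemployment rate ≈ 4.45%.

Labor force = 898.88 + 41.83 = 940.71 thousand.
Numerator = 41.83 + 12.09 + 21.31 = 75.23 thousand.
Denominator = 940.71 + 12.09 = 952.80 thousand.
Broad rate = 75.23 / 952.80 = 7.90%.
Headline unemployment rate = 41.83 / 940.71 = 4.45%.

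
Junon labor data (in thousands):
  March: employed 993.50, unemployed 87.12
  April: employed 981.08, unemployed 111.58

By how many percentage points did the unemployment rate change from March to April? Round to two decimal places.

The unemployment rate changed by +2.15 percentage points.

March: labor force = 993.50 + 87.12 = 1,080.62; u = 87.12/1,080.62 = 8.06%.
April: labor force = 981.08 + 111.58 = 1,092.66; u = 111.58/1,092.66 = 10.21%.
Change = 10.21% − 8.06% = +2.15 pp.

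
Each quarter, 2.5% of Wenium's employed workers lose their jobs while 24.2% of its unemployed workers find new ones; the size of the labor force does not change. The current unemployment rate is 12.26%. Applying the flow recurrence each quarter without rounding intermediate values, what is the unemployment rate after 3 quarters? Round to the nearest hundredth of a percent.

Unemployment rate after three quarters ≈ 10.50%.

With a fixed labor force, u_{t+1} = u_t + s·(1−u_t) − f·u_t = u_t·(1−s−f) + s.
Here 1−s−f = 0.733 and s = 0.025.
u_1 = 0.122600 × 0.733 + 0.025 = 0.114866.
u_2 = 0.114866 × 0.733 + 0.025 = 0.109197.
u_3 = 0.109197 × 0.733 + 0.025 = 0.105041.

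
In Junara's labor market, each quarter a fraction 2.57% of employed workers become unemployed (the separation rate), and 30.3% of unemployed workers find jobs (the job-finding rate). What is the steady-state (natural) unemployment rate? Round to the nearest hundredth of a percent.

At steady state the flows balance: s·E = f·U, so U/(E+U) = s/(s+f).
u* = 2.57 / (2.57 + 30.3) = 2.57 / 32.87 = 7.82%.

Steady-state unemployment rate ≈ 7.82%.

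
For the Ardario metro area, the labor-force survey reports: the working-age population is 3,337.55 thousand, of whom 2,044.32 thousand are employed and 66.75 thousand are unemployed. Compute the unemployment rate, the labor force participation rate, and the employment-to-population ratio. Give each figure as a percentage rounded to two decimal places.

Unemployment rate ≈ 3.16%; labor force participation rate ≈ 63.25%; employment-population ratio ≈ 61.25%.

Labor force = employed + unemployed = 2,044.32 + 66.75 = 2,111.07 thousand.
Unemployment rate = 66.75 / 2,111.07 = 3.16%.
Labor force participation rate = 2,111.07 / 3,337.55 = 63.25%.
Employment-population ratio = 2,044.32 / 3,337.55 = 61.25%.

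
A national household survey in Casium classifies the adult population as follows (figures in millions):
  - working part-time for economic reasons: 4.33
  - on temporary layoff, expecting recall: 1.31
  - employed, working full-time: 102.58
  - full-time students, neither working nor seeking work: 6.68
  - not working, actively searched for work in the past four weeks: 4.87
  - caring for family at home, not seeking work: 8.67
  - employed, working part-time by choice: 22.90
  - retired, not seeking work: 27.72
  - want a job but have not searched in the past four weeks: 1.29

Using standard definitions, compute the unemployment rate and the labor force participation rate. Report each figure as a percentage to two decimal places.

Unemployment rate ≈ 4.54%; labor force participation rate ≈ 75.40%.

Employed = 4.33 + 102.58 + 22.90 = 129.81 million (anyone who worked, including part-time for economic reasons, counts as employed).
Unemployed = 1.31 + 4.87 = 6.18 million (jobless and actively searching, or on temporary layoff).
Labor force = 129.81 + 6.18 = 135.99 million.
Not in labor force = 6.68 + 8.67 + 27.72 + 1.29 = 44.36 million (those not working and not actively searching are outside the labor force — including those who want a job but have given up searching).
Civilian working-age population = 135.99 + 44.36 = 180.35 million.
Unemployment rate = 6.18 / 135.99 = 4.54%.
Labor force participation rate = 135.99 / 180.35 = 75.40%.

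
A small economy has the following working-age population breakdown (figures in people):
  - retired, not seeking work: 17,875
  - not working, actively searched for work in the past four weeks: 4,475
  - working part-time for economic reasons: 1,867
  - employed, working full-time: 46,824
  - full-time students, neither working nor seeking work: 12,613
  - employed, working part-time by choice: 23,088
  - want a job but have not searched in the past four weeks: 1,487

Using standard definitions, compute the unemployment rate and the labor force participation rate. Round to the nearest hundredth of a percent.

Employed = 1,867 + 46,824 + 23,088 = 71,779 (anyone who worked, including part-time for economic reasons, counts as employed).
Unemployed = 4,475.
Labor force = 71,779 + 4,475 = 76,254.
Not in labor force = 17,875 + 12,613 + 1,487 = 31,975 (those not working and not actively searching are outside the labor force — including those who want a job but have given up searching).
Civilian working-age population = 76,254 + 31,975 = 108,229.
Unemployment rate = 4,475 / 76,254 = 5.87%.
Labor force participation rate = 76,254 / 108,229 = 70.46%.

Unemployment rate ≈ 5.87%; labor force participation rate ≈ 70.46%.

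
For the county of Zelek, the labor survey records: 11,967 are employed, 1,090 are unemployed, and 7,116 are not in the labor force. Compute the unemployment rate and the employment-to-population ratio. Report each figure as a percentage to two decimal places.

Unemployment rate ≈ 8.35%; employment-population ratio ≈ 59.32%.

Labor force = employed + unemployed = 11,967 + 1,090 = 13,057.
Working-age population = 13,057 + 7,116 = 20,173.
Unemployment rate = 1,090 / 13,057 = 8.35%.
Employment-population ratio = 11,967 / 20,173 = 59.32%.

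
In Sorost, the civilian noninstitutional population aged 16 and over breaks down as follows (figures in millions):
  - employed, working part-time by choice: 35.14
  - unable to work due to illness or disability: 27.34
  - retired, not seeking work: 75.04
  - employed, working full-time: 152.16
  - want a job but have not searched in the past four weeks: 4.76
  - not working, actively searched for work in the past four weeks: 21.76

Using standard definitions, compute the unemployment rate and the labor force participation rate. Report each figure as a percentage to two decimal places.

Employed = 35.14 + 152.16 = 187.30 million.
Unemployed = 21.76 million.
Labor force = 187.30 + 21.76 = 209.06 million.
Not in labor force = 27.34 + 75.04 + 4.76 = 107.14 million (those not working and not actively searching are outside the labor force — including those who want a job but have given up searching).
Civilian working-age population = 209.06 + 107.14 = 316.20 million.
Unemployment rate = 21.76 / 209.06 = 10.41%.
Labor force participation rate = 209.06 / 316.20 = 66.12%.

Unemployment rate ≈ 10.41%; labor force participation rate ≈ 66.12%.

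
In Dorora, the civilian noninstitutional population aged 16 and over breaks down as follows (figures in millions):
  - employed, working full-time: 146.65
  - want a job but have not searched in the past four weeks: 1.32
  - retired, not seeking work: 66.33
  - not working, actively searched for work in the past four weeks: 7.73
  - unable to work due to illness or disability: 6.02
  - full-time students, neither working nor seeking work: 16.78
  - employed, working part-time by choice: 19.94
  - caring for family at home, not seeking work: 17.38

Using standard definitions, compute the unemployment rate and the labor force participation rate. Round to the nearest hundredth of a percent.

Employed = 146.65 + 19.94 = 166.59 million.
Unemployed = 7.73 million.
Labor force = 166.59 + 7.73 = 174.32 million.
Not in labor force = 1.32 + 66.33 + 6.02 + 16.78 + 17.38 = 107.83 million (those not working and not actively searching are outside the labor force — including those who want a job but have given up searching).
Civilian working-age population = 174.32 + 107.83 = 282.15 million.
Unemployment rate = 7.73 / 174.32 = 4.43%.
Labor force participation rate = 174.32 / 282.15 = 61.78%.

Unemployment rate ≈ 4.43%; labor force participation rate ≈ 61.78%.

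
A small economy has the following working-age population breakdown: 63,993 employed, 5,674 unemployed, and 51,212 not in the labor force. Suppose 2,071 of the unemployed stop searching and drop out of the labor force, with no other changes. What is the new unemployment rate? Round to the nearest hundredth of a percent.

Initially, labor force = 63,993 + 5,674 = 69,667, so u = 5,674/69,667 = 8.14%.
After the change, unemployed and labor force both fall by 2,071 → E = 63,993, U = 3,603, labor force = 67,596.
New unemployment rate = 3,603 / 67,596 = 5.33%.

New unemployment rate ≈ 5.33%.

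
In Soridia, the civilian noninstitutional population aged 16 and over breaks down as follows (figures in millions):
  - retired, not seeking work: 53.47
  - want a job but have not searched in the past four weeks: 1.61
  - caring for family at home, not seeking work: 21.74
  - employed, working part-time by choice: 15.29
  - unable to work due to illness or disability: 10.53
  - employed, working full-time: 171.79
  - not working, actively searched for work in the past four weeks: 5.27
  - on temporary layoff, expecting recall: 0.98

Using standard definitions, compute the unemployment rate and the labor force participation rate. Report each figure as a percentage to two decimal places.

Unemployment rate ≈ 3.23%; labor force participation rate ≈ 68.88%.

Employed = 15.29 + 171.79 = 187.08 million.
Unemployed = 5.27 + 0.98 = 6.25 million (jobless and actively searching, or on temporary layoff).
Labor force = 187.08 + 6.25 = 193.33 million.
Not in labor force = 53.47 + 1.61 + 21.74 + 10.53 = 87.35 million (those not working and not actively searching are outside the labor force — including those who want a job but have given up searching).
Civilian working-age population = 193.33 + 87.35 = 280.68 million.
Unemployment rate = 6.25 / 193.33 = 3.23%.
Labor force participation rate = 193.33 / 280.68 = 68.88%.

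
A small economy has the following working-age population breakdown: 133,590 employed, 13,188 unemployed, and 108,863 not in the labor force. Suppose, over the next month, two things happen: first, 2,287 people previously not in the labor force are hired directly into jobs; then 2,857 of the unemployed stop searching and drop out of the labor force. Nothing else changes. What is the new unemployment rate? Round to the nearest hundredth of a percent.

New unemployment rate ≈ 7.07%.

Initially, labor force = 133,590 + 13,188 = 146,778, so u = 13,188/146,778 = 8.98%.
After the first change, employed and labor force both rise by 2,287; unemployed unchanged → E = 135,877, U = 13,188, labor force = 149,065.
After the second change, unemployed and labor force both fall by 2,857 → E = 135,877, U = 10,331, labor force = 146,208.
New unemployment rate = 10,331 / 146,208 = 7.07%.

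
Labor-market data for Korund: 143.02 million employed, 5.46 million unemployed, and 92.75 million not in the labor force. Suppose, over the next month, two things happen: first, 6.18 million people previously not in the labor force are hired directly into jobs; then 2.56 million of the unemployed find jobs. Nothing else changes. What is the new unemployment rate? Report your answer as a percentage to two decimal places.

Initially, labor force = 143.02 + 5.46 = 148.48 million, so u = 5.46/148.48 = 3.68%.
After the first change, employed and labor force both rise by 6.18; unemployed unchanged → E = 149.20, U = 5.46, labor force = 154.66 million.
After the second change, unemployed falls and employed rises by 2.56; labor force unchanged → E = 151.76, U = 2.90, labor force = 154.66 million.
New unemployment rate = 2.90 / 154.66 = 1.88%.

New unemployment rate ≈ 1.88%.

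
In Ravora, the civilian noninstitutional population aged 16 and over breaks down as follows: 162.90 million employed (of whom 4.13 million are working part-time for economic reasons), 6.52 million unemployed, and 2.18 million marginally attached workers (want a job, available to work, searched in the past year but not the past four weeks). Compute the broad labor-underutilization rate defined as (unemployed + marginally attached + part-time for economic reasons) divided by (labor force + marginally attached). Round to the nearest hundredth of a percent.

Broad underutilization rate ≈ 7.48%.

Labor force = 162.90 + 6.52 = 169.42 million.
Numerator = 6.52 + 2.18 + 4.13 = 12.83 million.
Denominator = 169.42 + 2.18 = 171.60 million.
Broad rate = 12.83 / 171.60 = 7.48%.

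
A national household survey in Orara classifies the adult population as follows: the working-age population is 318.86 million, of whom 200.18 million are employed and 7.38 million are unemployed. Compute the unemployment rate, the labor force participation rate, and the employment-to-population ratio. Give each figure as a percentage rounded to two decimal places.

Unemployment rate ≈ 3.56%; labor force participation rate ≈ 65.09%; employment-population ratio ≈ 62.78%.

Labor force = employed + unemployed = 200.18 + 7.38 = 207.56 million.
Unemployment rate = 7.38 / 207.56 = 3.56%.
Labor force participation rate = 207.56 / 318.86 = 65.09%.
Employment-population ratio = 200.18 / 318.86 = 62.78%.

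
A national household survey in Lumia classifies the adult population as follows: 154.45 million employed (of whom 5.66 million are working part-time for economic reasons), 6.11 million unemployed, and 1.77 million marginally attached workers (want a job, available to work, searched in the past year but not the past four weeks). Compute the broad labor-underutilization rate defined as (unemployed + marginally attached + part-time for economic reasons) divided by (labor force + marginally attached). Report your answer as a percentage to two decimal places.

Broad underutilization rate ≈ 8.34%.

Labor force = 154.45 + 6.11 = 160.56 million.
Numerator = 6.11 + 1.77 + 5.66 = 13.54 million.
Denominator = 160.56 + 1.77 = 162.33 million.
Broad rate = 13.54 / 162.33 = 8.34%.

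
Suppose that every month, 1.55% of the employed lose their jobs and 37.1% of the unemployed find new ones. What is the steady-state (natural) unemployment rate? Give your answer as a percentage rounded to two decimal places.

Steady-state unemployment rate ≈ 4.01%.

At steady state the flows balance: s·E = f·U, so U/(E+U) = s/(s+f).
u* = 1.55 / (1.55 + 37.1) = 1.55 / 38.65 = 4.01%.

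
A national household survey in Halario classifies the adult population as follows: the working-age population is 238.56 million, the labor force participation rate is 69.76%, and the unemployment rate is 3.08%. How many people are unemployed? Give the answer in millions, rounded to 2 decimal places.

Labor force = 0.6976 × 238.56 = 166.42 million.
Unemployed = 0.0308 × 166.42 ≈ 5.13 million.

About 5.13 million are unemployed.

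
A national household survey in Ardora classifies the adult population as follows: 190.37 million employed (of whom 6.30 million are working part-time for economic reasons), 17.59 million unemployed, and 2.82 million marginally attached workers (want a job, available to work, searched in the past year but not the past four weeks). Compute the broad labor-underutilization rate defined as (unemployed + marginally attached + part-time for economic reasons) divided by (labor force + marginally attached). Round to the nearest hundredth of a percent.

Labor force = 190.37 + 17.59 = 207.96 million.
Numerator = 17.59 + 2.82 + 6.30 = 26.71 million.
Denominator = 207.96 + 2.82 = 210.78 million.
Broad rate = 26.71 / 210.78 = 12.67%.

Broad underutilization rate ≈ 12.67%.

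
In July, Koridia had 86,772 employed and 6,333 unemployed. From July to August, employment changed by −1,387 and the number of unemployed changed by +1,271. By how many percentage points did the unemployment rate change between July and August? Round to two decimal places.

July: labor force = 86,772 + 6,333 = 93,105; u = 6,333/93,105 = 6.80%.
August: labor force = 85,385 + 7,604 = 92,989; u = 7,604/92,989 = 8.18%.
Change = 8.18% − 6.80% = +1.38 pp.

The unemployment rate changed by +1.38 percentage points.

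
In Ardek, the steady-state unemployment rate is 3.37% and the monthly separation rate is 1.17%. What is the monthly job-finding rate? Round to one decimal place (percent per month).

Job-finding rate ≈ 33.5% per month.

From u* = s/(s+f): f = s·(1−u)/u.
f = 1.17 × (1 − 0.0337) / 0.0337 = 1.1306 / 0.0337 ≈ 33.5% per month.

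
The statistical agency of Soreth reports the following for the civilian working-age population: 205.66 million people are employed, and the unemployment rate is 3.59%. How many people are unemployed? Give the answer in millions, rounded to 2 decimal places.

Let U be the number unemployed. The labor force is E + U, and U/(E+U) = 0.0359.
So U = 0.0359 × 205.66 / (1 − 0.0359) = 7.3832 / 0.9641 ≈ 7.66 million.

About 7.66 million are unemployed.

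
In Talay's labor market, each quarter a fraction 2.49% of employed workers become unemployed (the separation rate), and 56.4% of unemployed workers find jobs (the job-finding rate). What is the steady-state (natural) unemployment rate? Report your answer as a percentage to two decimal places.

Steady-state unemployment rate ≈ 4.23%.

At steady state the flows balance: s·E = f·U, so U/(E+U) = s/(s+f).
u* = 2.49 / (2.49 + 56.4) = 2.49 / 58.89 = 4.23%.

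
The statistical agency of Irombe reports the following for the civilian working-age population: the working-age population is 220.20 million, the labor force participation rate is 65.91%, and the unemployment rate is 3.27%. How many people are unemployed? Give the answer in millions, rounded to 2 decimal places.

Labor force = 0.6591 × 220.20 = 145.13 million.
Unemployed = 0.0327 × 145.13 ≈ 4.75 million.

About 4.75 million are unemployed.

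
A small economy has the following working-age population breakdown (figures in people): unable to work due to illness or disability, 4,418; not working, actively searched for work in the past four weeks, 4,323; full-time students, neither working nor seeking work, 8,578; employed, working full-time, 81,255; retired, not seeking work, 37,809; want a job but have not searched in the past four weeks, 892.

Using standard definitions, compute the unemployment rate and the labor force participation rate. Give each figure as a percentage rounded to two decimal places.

Employed = 81,255.
Unemployed = 4,323.
Labor force = 81,255 + 4,323 = 85,578.
Not in labor force = 4,418 + 8,578 + 37,809 + 892 = 51,697 (those not working and not actively searching are outside the labor force — including those who want a job but have given up searching).
Civilian working-age population = 85,578 + 51,697 = 137,275.
Unemployment rate = 4,323 / 85,578 = 5.05%.
Labor force participation rate = 85,578 / 137,275 = 62.34%.

Unemployment rate ≈ 5.05%; labor force participation rate ≈ 62.34%.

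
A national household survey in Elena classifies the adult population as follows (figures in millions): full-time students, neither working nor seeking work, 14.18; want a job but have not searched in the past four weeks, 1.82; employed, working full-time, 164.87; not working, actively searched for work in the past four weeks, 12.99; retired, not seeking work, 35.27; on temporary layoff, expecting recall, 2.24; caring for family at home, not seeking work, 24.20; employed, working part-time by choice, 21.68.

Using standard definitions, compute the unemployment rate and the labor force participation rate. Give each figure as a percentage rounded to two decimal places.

Employed = 164.87 + 21.68 = 186.55 million.
Unemployed = 12.99 + 2.24 = 15.23 million (jobless and actively searching, or on temporary layoff).
Labor force = 186.55 + 15.23 = 201.78 million.
Not in labor force = 14.18 + 1.82 + 35.27 + 24.20 = 75.47 million (those not working and not actively searching are outside the labor force — including those who want a job but have given up searching).
Civilian working-age population = 201.78 + 75.47 = 277.25 million.
Unemployment rate = 15.23 / 201.78 = 7.55%.
Labor force participation rate = 201.78 / 277.25 = 72.78%.

Unemployment rate ≈ 7.55%; labor force participation rate ≈ 72.78%.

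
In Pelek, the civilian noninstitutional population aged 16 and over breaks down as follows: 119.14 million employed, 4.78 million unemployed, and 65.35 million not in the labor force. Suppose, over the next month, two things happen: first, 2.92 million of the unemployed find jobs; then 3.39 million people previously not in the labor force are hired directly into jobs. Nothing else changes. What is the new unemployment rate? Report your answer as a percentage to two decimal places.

New unemployment rate ≈ 1.46%.

Initially, labor force = 119.14 + 4.78 = 123.92 million, so u = 4.78/123.92 = 3.86%.
After the first change, unemployed falls and employed rises by 2.92; labor force unchanged → E = 122.06, U = 1.86, labor force = 123.92 million.
After the second change, employed and labor force both rise by 3.39; unemployed unchanged → E = 125.45, U = 1.86, labor force = 127.31 million.
New unemployment rate = 1.86 / 127.31 = 1.46%.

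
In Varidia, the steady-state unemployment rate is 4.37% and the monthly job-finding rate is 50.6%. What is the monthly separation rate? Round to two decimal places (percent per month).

From u* = s/(s+f): s = u·f/(1−u).
s = 0.0437 × 50.6 / (1 − 0.0437) = 2.2112 / 0.9563 ≈ 2.31% per month.

Separation rate ≈ 2.31% per month.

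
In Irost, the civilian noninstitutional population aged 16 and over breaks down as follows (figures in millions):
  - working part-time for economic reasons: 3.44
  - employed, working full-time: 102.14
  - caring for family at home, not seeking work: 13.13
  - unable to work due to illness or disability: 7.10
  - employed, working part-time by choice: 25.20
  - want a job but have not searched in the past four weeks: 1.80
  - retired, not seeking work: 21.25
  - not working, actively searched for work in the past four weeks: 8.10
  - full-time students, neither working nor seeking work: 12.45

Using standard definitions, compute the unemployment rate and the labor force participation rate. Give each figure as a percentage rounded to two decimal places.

Unemployment rate ≈ 5.83%; labor force participation rate ≈ 71.36%.

Employed = 3.44 + 102.14 + 25.20 = 130.78 million (anyone who worked, including part-time for economic reasons, counts as employed).
Unemployed = 8.10 million.
Labor force = 130.78 + 8.10 = 138.88 million.
Not in labor force = 13.13 + 7.10 + 1.80 + 21.25 + 12.45 = 55.73 million (those not working and not actively searching are outside the labor force — including those who want a job but have given up searching).
Civilian working-age population = 138.88 + 55.73 = 194.61 million.
Unemployment rate = 8.10 / 138.88 = 5.83%.
Labor force participation rate = 138.88 / 194.61 = 71.36%.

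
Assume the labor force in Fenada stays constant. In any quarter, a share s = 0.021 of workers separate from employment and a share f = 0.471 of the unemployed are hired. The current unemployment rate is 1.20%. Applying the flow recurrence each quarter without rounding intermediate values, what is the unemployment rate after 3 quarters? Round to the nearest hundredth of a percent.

Unemployment rate after three quarters ≈ 3.87%.

With a fixed labor force, u_{t+1} = u_t + s·(1−u_t) − f·u_t = u_t·(1−s−f) + s.
Here 1−s−f = 0.508 and s = 0.021.
u_1 = 0.012000 × 0.508 + 0.021 = 0.027096.
u_2 = 0.027096 × 0.508 + 0.021 = 0.034765.
u_3 = 0.034765 × 0.508 + 0.021 = 0.038661.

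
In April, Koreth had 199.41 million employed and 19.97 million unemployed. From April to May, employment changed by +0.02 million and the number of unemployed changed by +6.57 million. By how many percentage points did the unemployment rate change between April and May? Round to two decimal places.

April: labor force = 199.41 + 19.97 = 219.38; u = 19.97/219.38 = 9.10%.
May: labor force = 199.43 + 26.54 = 225.97; u = 26.54/225.97 = 11.74%.
Change = 11.74% − 9.10% = +2.64 pp.

The unemployment rate changed by +2.64 percentage points.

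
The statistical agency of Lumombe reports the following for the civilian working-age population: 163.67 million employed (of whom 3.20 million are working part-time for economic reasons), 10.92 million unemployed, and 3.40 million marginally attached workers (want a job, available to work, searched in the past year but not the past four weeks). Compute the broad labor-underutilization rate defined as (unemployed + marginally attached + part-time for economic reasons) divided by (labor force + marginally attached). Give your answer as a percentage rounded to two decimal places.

Labor force = 163.67 + 10.92 = 174.59 million.
Numerator = 10.92 + 3.40 + 3.20 = 17.52 million.
Denominator = 174.59 + 3.40 = 177.99 million.
Broad rate = 17.52 / 177.99 = 9.84%.

Broad underutilization rate ≈ 9.84%.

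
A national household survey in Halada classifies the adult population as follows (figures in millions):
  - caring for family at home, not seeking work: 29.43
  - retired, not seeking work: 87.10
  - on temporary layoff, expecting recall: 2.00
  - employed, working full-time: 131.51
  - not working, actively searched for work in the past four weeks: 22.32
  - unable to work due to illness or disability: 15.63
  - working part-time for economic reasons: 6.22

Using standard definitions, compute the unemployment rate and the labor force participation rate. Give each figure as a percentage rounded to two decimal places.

Unemployment rate ≈ 15.01%; labor force participation rate ≈ 55.08%.

Employed = 131.51 + 6.22 = 137.73 million (anyone who worked, including part-time for economic reasons, counts as employed).
Unemployed = 2.00 + 22.32 = 24.32 million (jobless and actively searching, or on temporary layoff).
Labor force = 137.73 + 24.32 = 162.05 million.
Not in labor force = 29.43 + 87.10 + 15.63 = 132.16 million (those not working and not actively searching are outside the labor force).
Civilian working-age population = 162.05 + 132.16 = 294.21 million.
Unemployment rate = 24.32 / 162.05 = 15.01%.
Labor force participation rate = 162.05 / 294.21 = 55.08%.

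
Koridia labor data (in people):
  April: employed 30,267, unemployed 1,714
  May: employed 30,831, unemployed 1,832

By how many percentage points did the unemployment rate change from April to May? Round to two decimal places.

April: labor force = 30,267 + 1,714 = 31,981; u = 1,714/31,981 = 5.36%.
May: labor force = 30,831 + 1,832 = 32,663; u = 1,832/32,663 = 5.61%.
Change = 5.61% − 5.36% = +0.25 pp.

The unemployment rate changed by +0.25 percentage points.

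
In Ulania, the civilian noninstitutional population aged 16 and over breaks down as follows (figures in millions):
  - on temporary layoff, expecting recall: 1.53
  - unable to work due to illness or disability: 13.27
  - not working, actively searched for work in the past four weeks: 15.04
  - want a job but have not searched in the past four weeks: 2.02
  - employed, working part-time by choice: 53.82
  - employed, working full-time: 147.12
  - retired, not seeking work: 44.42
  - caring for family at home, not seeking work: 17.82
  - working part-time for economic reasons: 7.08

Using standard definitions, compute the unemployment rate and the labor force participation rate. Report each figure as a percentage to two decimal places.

Unemployment rate ≈ 7.38%; labor force participation rate ≈ 74.34%.

Employed = 53.82 + 147.12 + 7.08 = 208.02 million (anyone who worked, including part-time for economic reasons, counts as employed).
Unemployed = 1.53 + 15.04 = 16.57 million (jobless and actively searching, or on temporary layoff).
Labor force = 208.02 + 16.57 = 224.59 million.
Not in labor force = 13.27 + 2.02 + 44.42 + 17.82 = 77.53 million (those not working and not actively searching are outside the labor force — including those who want a job but have given up searching).
Civilian working-age population = 224.59 + 77.53 = 302.12 million.
Unemployment rate = 16.57 / 224.59 = 7.38%.
Labor force participation rate = 224.59 / 302.12 = 74.34%.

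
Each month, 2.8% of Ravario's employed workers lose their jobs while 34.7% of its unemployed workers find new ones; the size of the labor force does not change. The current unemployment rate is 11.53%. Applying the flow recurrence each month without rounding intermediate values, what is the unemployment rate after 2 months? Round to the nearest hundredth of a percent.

Unemployment rate after two months ≈ 9.05%.

With a fixed labor force, u_{t+1} = u_t + s·(1−u_t) − f·u_t = u_t·(1−s−f) + s.
Here 1−s−f = 0.625 and s = 0.028.
u_1 = 0.115300 × 0.625 + 0.028 = 0.100062.
u_2 = 0.100062 × 0.625 + 0.028 = 0.090539.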